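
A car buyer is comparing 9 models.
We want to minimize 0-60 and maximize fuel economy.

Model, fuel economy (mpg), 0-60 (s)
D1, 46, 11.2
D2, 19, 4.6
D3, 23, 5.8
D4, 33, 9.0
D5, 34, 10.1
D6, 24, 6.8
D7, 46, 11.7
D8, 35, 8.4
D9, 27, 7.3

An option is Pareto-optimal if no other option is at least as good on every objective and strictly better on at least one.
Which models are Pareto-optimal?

D1: not dominated.
D2: not dominated (best 0-60).
D3: not dominated.
D4: dominated by D8 (fuel economy 35≥33, 0-60 8.4≤9.0).
D5: dominated by D8 (fuel economy 35≥34, 0-60 8.4≤10.1).
D6: not dominated.
D7: dominated by D1 (fuel economy 46≥46, 0-60 11.2≤11.7).
D8: not dominated.
D9: not dominated.

D1, D2, D3, D6, D8, D9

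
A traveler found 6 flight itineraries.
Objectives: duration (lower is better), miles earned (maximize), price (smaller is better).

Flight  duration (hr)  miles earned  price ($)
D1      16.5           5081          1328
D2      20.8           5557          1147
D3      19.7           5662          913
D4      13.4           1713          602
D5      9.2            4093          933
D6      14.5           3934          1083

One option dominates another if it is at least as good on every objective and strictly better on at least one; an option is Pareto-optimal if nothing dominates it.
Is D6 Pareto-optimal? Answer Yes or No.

No

D5 vs D6: duration 9.2≤14.5, miles earned 4093≥3934, price 933≤1083 — D5 is at least as good on every objective and strictly better on at least one, so D5 dominates D6.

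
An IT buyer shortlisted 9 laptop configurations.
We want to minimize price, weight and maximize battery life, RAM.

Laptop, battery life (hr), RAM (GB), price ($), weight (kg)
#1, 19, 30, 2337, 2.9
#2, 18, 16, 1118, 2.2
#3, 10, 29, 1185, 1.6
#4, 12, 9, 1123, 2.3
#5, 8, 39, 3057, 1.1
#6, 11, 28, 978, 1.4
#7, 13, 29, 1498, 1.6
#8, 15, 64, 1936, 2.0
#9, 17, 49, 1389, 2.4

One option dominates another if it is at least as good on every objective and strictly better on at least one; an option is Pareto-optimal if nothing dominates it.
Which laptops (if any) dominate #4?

#2

#2: battery life 18≥12, RAM 16≥9, price 1118≤1123, weight 2.2≤2.3 — dominates #4.
Others (#1, #3, #5, #6, #7, #8, #9) are each worse than #4 on at least one objective.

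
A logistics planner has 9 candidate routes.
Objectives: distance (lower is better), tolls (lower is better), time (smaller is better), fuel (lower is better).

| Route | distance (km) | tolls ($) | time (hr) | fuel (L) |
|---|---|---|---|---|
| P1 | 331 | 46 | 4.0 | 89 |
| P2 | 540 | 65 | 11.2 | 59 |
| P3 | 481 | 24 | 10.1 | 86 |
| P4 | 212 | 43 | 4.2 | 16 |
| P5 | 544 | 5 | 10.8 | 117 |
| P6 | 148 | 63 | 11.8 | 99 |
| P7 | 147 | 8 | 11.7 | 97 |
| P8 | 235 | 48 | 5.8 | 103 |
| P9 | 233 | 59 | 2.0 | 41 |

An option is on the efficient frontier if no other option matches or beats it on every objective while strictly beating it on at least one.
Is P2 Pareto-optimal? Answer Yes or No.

P4 vs P2: distance 212≤540, tolls 43≤65, time 4.2≤11.2, fuel 16≤59 — P4 is at least as good on every objective and strictly better on at least one, so P4 dominates P2.

No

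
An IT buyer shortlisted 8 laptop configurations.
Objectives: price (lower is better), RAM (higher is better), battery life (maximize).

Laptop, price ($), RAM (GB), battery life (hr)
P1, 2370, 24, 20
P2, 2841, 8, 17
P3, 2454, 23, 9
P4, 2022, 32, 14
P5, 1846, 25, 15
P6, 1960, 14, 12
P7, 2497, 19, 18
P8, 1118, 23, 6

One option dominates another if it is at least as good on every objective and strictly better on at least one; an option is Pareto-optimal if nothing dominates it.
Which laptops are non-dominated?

P1: not dominated (best battery life).
P2: dominated by P1 (price 2370≤2841, RAM 24≥8, battery life 20≥17).
P3: dominated by P1 (price 2370≤2454, RAM 24≥23, battery life 20≥9).
P4: not dominated (best RAM).
P5: not dominated.
P6: dominated by P5 (price 1846≤1960, RAM 25≥14, battery life 15≥12).
P7: dominated by P1 (price 2370≤2497, RAM 24≥19, battery life 20≥18).
P8: not dominated (best price).

P1, P4, P5, P8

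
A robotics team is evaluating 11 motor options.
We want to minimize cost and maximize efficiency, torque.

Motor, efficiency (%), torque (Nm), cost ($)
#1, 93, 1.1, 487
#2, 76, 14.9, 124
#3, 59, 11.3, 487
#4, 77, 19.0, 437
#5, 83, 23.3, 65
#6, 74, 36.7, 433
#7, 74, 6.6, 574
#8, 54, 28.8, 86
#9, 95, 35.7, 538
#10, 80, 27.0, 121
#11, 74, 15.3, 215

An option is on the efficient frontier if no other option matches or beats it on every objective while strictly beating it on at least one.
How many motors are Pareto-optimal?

6

#1: not dominated.
#2: dominated by #5 (efficiency 83≥76, torque 23.3≥14.9, cost 65≤124).
#3: dominated by #2 (efficiency 76≥59, torque 14.9≥11.3, cost 124≤487).
#4: dominated by #5 (efficiency 83≥77, torque 23.3≥19.0, cost 65≤437).
#5: not dominated (best cost).
#6: not dominated (best torque).
#7: dominated by #2 (efficiency 76≥74, torque 14.9≥6.6, cost 124≤574).
#8: not dominated.
#9: not dominated (best efficiency).
#10: not dominated.
#11: dominated by #5 (efficiency 83≥74, torque 23.3≥15.3, cost 65≤215).
Pareto-optimal: #1, #5, #6, #8, #9, #10 → 6.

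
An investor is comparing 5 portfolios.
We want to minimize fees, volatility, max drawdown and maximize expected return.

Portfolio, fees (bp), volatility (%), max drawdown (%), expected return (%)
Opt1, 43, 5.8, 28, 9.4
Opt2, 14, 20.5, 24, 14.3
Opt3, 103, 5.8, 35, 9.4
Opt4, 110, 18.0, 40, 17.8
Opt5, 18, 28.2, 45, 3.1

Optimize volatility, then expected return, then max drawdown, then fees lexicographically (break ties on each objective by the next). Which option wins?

Opt1

First minimize volatility: best is 5.8, kept {Opt1, Opt3}.
Then maximize expected return: best is 9.4, kept {Opt1, Opt3}.
Then minimize max drawdown: best is 28, kept {Opt1}.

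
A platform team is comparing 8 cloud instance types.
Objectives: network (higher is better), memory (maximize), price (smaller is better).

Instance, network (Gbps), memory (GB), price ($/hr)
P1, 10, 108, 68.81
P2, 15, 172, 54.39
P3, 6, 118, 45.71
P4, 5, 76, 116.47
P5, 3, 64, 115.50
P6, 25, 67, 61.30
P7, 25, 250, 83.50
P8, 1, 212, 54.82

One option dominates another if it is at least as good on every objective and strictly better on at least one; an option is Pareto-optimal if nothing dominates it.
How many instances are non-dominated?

5

P1: dominated by P2 (network 15≥10, memory 172≥108, price 54.39≤68.81).
P2: not dominated.
P3: not dominated (best price).
P4: dominated by P1 (network 10≥5, memory 108≥76, price 68.81≤116.47).
P5: dominated by P1 (network 10≥3, memory 108≥64, price 68.81≤115.50).
P6: not dominated.
P7: not dominated (best memory).
P8: not dominated.
Pareto-optimal: P2, P3, P6, P7, P8 → 5.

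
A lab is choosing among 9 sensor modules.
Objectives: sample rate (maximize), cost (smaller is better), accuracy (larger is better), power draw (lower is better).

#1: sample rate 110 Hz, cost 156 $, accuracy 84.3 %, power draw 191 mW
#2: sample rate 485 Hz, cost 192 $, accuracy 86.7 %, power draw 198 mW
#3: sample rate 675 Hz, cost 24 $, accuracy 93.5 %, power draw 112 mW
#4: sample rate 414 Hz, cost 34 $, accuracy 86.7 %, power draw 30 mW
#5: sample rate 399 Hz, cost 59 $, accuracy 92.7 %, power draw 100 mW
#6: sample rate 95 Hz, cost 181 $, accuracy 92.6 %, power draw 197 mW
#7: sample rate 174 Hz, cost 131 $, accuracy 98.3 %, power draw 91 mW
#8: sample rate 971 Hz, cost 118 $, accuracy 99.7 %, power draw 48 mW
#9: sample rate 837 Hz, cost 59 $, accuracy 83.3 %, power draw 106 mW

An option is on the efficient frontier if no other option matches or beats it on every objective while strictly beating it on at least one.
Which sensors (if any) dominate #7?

#8: sample rate 971≥174, cost 118≤131, accuracy 99.7≥98.3, power draw 48≤91 — dominates #7.
Others (#1, #2, #3, #4, #5, #6, #9) are each worse than #7 on at least one objective.

#8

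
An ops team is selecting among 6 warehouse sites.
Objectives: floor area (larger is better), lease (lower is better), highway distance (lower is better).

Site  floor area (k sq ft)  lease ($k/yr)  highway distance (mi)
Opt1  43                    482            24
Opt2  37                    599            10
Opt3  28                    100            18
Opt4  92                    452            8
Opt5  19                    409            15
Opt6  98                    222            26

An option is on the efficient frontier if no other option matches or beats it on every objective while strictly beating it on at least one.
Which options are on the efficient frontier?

Opt3, Opt4, Opt5, Opt6

Opt1: dominated by Opt4 (floor area 92≥43, lease 452≤482, highway distance 8≤24).
Opt2: dominated by Opt4 (floor area 92≥37, lease 452≤599, highway distance 8≤10).
Opt3: not dominated (best lease).
Opt4: not dominated (best highway distance).
Opt5: not dominated.
Opt6: not dominated (best floor area).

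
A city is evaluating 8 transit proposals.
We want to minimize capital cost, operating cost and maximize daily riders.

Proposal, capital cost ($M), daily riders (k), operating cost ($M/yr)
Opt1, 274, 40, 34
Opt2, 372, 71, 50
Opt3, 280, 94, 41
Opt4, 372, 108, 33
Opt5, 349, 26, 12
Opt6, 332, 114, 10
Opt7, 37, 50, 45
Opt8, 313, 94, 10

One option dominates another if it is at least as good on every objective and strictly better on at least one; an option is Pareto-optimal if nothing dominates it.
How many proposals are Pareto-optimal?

5

Opt1: not dominated.
Opt2: dominated by Opt3 (capital cost 280≤372, daily riders 94≥71, operating cost 41≤50).
Opt3: not dominated.
Opt4: dominated by Opt6 (capital cost 332≤372, daily riders 114≥108, operating cost 10≤33).
Opt5: dominated by Opt6 (capital cost 332≤349, daily riders 114≥26, operating cost 10≤12).
Opt6: not dominated (best daily riders).
Opt7: not dominated (best capital cost).
Opt8: not dominated.
Pareto-optimal: Opt1, Opt3, Opt6, Opt7, Opt8 → 5.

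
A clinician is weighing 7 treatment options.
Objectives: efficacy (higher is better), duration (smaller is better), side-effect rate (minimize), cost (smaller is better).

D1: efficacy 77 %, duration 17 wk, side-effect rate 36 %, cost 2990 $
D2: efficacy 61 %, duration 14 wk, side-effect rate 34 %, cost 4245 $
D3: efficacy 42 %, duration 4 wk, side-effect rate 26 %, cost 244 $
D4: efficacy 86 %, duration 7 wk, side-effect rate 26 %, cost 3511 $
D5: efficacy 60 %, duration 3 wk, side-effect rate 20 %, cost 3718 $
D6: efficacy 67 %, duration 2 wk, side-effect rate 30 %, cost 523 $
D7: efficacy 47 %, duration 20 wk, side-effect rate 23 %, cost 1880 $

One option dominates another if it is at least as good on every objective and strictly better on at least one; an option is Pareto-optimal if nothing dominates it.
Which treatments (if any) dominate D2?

D4, D6

D4: efficacy 86≥61, duration 7≤14, side-effect rate 26≤34, cost 3511≤4245 — dominates D2.
D6: efficacy 67≥61, duration 2≤14, side-effect rate 30≤34, cost 523≤4245 — dominates D2.
Others (D1, D3, D5, D7) are each worse than D2 on at least one objective.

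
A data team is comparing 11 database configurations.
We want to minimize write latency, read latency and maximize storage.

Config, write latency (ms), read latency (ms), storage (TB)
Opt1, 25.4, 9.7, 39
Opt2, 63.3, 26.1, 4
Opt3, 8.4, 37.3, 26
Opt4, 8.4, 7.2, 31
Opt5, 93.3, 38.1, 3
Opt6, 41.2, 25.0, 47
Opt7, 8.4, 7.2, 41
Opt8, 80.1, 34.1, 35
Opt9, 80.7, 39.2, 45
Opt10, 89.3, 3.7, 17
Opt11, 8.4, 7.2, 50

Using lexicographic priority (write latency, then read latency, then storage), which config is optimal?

First minimize write latency: best is 8.4, kept {Opt3, Opt4, Opt7, Opt11}.
Then minimize read latency: best is 7.2, kept {Opt4, Opt7, Opt11}.
Then maximize storage: best is 50, kept {Opt11}.

Opt11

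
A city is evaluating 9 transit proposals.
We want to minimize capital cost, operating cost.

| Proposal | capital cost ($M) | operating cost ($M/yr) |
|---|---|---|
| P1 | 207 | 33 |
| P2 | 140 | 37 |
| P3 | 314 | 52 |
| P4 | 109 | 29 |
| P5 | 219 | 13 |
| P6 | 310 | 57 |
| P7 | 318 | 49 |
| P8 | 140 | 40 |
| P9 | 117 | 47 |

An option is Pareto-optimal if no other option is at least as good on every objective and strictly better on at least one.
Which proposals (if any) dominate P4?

P1: worse on capital cost (207 vs 109).
P2: worse on capital cost (140 vs 109).
P3: worse on capital cost (314 vs 109).
P5: worse on capital cost (219 vs 109).
P6: worse on capital cost (310 vs 109).
P7: worse on capital cost (318 vs 109).
P8: worse on capital cost (140 vs 109).
P9: worse on capital cost (117 vs 109).
No option dominates P4.

none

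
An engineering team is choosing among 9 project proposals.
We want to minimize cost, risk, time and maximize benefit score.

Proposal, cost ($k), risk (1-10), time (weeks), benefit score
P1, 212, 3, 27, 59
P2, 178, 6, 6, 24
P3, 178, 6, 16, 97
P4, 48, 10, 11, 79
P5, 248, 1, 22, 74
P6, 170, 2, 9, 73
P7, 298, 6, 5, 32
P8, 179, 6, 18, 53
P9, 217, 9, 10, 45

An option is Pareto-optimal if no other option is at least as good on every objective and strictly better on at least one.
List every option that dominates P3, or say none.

P1: worse on cost (212 vs 178).
P2: worse on benefit score (24 vs 97).
P4: worse on risk (10 vs 6).
P5: worse on cost (248 vs 178).
P6: worse on benefit score (73 vs 97).
P7: worse on cost (298 vs 178).
P8: worse on cost (179 vs 178).
P9: worse on cost (217 vs 178).
No option dominates P3.

none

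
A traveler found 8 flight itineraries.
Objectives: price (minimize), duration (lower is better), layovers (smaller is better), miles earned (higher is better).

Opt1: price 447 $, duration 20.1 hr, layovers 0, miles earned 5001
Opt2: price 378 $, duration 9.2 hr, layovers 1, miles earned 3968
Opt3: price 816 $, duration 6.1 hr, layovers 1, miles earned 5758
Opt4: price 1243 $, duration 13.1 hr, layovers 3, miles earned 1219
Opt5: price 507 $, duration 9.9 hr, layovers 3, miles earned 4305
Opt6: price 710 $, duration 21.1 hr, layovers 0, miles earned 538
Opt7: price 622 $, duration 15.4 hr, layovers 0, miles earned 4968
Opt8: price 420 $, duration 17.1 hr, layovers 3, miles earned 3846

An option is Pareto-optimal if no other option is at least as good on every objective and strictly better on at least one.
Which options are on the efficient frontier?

Opt1, Opt2, Opt3, Opt5, Opt7

Opt1: not dominated.
Opt2: not dominated (best price).
Opt3: not dominated (best duration).
Opt4: dominated by Opt2 (price 378≤1243, duration 9.2≤13.1, layovers 1≤3, miles earned 3968≥1219).
Opt5: not dominated.
Opt6: dominated by Opt1 (price 447≤710, duration 20.1≤21.1, layovers 0≤0, miles earned 5001≥538).
Opt7: not dominated.
Opt8: dominated by Opt2 (price 378≤420, duration 9.2≤17.1, layovers 1≤3, miles earned 3968≥3846).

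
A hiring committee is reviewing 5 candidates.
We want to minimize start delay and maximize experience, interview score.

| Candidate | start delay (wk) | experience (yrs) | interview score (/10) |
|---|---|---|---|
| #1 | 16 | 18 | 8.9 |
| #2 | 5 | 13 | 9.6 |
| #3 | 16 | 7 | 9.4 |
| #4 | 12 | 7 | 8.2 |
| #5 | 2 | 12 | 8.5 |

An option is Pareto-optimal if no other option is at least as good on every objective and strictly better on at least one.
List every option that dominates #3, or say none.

#2

#2: start delay 5≤16, experience 13≥7, interview score 9.6≥9.4 — dominates #3.
Others (#1, #4, #5) are each worse than #3 on at least one objective.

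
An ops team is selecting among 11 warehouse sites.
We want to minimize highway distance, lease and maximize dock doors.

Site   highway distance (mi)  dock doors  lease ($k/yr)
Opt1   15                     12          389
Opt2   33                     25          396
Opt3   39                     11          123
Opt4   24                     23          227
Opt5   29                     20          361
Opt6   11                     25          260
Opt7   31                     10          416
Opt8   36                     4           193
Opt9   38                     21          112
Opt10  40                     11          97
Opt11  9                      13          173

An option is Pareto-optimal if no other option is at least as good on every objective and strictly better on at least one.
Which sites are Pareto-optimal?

Opt4, Opt6, Opt9, Opt10, Opt11

Opt1: dominated by Opt6 (highway distance 11≤15, dock doors 25≥12, lease 260≤389).
Opt2: dominated by Opt6 (highway distance 11≤33, dock doors 25≥25, lease 260≤396).
Opt3: dominated by Opt9 (highway distance 38≤39, dock doors 21≥11, lease 112≤123).
Opt4: not dominated.
Opt5: dominated by Opt4 (highway distance 24≤29, dock doors 23≥20, lease 227≤361).
Opt6: not dominated.
Opt7: dominated by Opt1 (highway distance 15≤31, dock doors 12≥10, lease 389≤416).
Opt8: dominated by Opt11 (highway distance 9≤36, dock doors 13≥4, lease 173≤193).
Opt9: not dominated.
Opt10: not dominated (best lease).
Opt11: not dominated (best highway distance).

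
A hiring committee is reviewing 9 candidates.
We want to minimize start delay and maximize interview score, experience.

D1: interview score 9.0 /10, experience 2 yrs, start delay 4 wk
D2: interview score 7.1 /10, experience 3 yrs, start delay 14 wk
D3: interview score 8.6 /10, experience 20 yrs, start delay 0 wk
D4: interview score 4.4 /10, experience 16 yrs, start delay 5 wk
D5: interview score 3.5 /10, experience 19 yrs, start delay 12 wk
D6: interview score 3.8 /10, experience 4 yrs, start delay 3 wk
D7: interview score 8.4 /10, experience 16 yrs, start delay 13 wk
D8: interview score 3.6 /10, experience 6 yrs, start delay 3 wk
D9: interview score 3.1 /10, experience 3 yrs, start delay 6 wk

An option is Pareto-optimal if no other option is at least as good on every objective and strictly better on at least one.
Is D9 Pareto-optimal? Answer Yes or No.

D3 vs D9: interview score 8.6≥3.1, experience 20≥3, start delay 0≤6 — D3 is at least as good on every objective and strictly better on at least one, so D3 dominates D9.

No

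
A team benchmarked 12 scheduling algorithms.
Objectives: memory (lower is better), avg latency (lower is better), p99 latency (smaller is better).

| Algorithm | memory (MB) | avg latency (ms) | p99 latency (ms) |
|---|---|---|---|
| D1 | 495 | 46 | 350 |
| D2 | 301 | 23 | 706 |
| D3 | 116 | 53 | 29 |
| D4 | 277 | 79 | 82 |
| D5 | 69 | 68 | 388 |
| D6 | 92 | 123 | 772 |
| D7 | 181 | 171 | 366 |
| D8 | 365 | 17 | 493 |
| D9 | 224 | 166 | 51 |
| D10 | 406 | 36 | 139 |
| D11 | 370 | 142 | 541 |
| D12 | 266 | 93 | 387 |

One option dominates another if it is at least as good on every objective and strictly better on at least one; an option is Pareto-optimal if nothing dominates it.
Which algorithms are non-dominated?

D2, D3, D5, D8, D10

D1: dominated by D10 (memory 406≤495, avg latency 36≤46, p99 latency 139≤350).
D2: not dominated.
D3: not dominated (best p99 latency).
D4: dominated by D3 (memory 116≤277, avg latency 53≤79, p99 latency 29≤82).
D5: not dominated (best memory).
D6: dominated by D5 (memory 69≤92, avg latency 68≤123, p99 latency 388≤772).
D7: dominated by D3 (memory 116≤181, avg latency 53≤171, p99 latency 29≤366).
D8: not dominated (best avg latency).
D9: dominated by D3 (memory 116≤224, avg latency 53≤166, p99 latency 29≤51).
D10: not dominated.
D11: dominated by D3 (memory 116≤370, avg latency 53≤142, p99 latency 29≤541).
D12: dominated by D3 (memory 116≤266, avg latency 53≤93, p99 latency 29≤387).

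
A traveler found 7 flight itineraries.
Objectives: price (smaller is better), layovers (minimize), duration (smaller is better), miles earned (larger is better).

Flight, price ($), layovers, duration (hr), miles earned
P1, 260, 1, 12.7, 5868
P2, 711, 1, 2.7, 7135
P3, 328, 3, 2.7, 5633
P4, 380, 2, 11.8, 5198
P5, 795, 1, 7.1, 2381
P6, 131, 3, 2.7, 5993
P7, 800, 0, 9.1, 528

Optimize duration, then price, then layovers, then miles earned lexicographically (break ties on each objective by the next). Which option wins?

First minimize duration: best is 2.7, kept {P2, P3, P6}.
Then minimize price: best is 131, kept {P6}.

P6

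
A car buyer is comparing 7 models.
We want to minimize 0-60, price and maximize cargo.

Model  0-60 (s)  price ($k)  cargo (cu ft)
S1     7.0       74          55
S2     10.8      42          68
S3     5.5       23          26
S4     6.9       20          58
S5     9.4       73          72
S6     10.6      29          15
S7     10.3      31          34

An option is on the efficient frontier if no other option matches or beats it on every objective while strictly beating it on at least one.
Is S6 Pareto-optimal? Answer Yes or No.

No

S3 vs S6: 0-60 5.5≤10.6, price 23≤29, cargo 26≥15 — S3 is at least as good on every objective and strictly better on at least one, so S3 dominates S6.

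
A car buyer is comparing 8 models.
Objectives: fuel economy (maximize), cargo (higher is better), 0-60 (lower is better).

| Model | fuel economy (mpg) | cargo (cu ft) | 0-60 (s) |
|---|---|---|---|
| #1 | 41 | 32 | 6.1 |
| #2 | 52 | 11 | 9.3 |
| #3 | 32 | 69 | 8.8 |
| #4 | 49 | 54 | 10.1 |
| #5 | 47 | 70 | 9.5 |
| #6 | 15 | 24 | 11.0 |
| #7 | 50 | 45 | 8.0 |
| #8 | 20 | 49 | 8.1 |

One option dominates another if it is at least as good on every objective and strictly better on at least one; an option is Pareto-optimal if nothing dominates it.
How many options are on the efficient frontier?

7

#1: not dominated (best 0-60).
#2: not dominated (best fuel economy).
#3: not dominated.
#4: not dominated.
#5: not dominated (best cargo).
#6: dominated by #1 (fuel economy 41≥15, cargo 32≥24, 0-60 6.1≤11.0).
#7: not dominated.
#8: not dominated.
Pareto-optimal: #1, #2, #3, #4, #5, #7, #8 → 7.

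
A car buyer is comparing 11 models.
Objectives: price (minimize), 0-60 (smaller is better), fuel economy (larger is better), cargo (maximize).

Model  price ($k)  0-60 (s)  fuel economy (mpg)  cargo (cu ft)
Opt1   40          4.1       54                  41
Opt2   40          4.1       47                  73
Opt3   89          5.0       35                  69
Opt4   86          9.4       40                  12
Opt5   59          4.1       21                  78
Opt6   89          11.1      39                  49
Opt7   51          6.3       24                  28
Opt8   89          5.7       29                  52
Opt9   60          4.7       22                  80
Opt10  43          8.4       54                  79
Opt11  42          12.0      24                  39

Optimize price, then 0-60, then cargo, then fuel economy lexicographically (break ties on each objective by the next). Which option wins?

Opt2

First minimize price: best is 40, kept {Opt1, Opt2}.
Then minimize 0-60: best is 4.1, kept {Opt1, Opt2}.
Then maximize cargo: best is 73, kept {Opt2}.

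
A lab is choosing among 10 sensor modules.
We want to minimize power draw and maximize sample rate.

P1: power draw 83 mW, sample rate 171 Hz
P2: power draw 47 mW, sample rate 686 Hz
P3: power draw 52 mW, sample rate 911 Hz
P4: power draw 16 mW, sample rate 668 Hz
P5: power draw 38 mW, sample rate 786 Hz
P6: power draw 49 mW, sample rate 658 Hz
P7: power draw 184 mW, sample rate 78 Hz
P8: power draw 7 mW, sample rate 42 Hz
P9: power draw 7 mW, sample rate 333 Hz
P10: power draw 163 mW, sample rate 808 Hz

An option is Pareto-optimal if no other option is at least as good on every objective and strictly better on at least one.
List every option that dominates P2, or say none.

P5

P5: power draw 38≤47, sample rate 786≥686 — dominates P2.
Others (P1, P3, P4, P6, P7, P8, P9, P10) are each worse than P2 on at least one objective.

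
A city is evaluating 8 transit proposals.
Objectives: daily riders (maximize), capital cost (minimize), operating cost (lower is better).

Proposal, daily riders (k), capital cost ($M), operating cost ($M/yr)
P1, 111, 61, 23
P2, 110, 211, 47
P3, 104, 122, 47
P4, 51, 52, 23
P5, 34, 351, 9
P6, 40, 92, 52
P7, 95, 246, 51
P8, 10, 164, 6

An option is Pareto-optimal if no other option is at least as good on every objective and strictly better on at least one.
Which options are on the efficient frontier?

P1, P4, P5, P8

P1: not dominated (best daily riders).
P2: dominated by P1 (daily riders 111≥110, capital cost 61≤211, operating cost 23≤47).
P3: dominated by P1 (daily riders 111≥104, capital cost 61≤122, operating cost 23≤47).
P4: not dominated (best capital cost).
P5: not dominated.
P6: dominated by P1 (daily riders 111≥40, capital cost 61≤92, operating cost 23≤52).
P7: dominated by P1 (daily riders 111≥95, capital cost 61≤246, operating cost 23≤51).
P8: not dominated (best operating cost).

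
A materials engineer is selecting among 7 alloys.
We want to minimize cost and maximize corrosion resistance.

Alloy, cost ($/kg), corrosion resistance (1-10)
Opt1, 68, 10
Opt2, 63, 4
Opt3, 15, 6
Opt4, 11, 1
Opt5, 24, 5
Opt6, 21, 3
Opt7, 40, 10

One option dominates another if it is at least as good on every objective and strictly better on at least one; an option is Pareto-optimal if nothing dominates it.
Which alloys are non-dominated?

Opt3, Opt4, Opt7

Opt1: dominated by Opt7 (cost 40≤68, corrosion resistance 10≥10).
Opt2: dominated by Opt3 (cost 15≤63, corrosion resistance 6≥4).
Opt3: not dominated.
Opt4: not dominated (best cost).
Opt5: dominated by Opt3 (cost 15≤24, corrosion resistance 6≥5).
Opt6: dominated by Opt3 (cost 15≤21, corrosion resistance 6≥3).
Opt7: not dominated.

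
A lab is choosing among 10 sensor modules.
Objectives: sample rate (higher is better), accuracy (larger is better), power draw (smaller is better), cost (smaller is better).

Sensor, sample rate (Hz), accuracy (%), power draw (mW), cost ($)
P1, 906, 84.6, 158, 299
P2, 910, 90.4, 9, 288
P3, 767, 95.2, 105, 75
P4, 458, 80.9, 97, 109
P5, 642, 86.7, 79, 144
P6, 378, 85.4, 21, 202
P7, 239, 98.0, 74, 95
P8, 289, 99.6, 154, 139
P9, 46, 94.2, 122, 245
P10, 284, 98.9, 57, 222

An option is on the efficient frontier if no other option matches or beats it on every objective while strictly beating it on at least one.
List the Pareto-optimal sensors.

P2, P3, P4, P5, P6, P7, P8, P10

P1: dominated by P2 (sample rate 910≥906, accuracy 90.4≥84.6, power draw 9≤158, cost 288≤299).
P2: not dominated (best sample rate).
P3: not dominated (best cost).
P4: not dominated.
P5: not dominated.
P6: not dominated.
P7: not dominated.
P8: not dominated (best accuracy).
P9: dominated by P3 (sample rate 767≥46, accuracy 95.2≥94.2, power draw 105≤122, cost 75≤245).
P10: not dominated.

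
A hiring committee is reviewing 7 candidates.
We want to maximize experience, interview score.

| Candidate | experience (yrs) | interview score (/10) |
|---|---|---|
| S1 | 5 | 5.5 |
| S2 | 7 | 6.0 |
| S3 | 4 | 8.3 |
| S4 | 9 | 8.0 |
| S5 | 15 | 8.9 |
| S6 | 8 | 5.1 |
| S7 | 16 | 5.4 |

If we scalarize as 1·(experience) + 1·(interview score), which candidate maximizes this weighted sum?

S1: 1·5 + 1·5.5 = 10.5
S2: 1·7 + 1·6.0 = 13.0
S3: 1·4 + 1·8.3 = 12.3
S4: 1·9 + 1·8.0 = 17.0
S5: 1·15 + 1·8.9 = 23.9
S6: 1·8 + 1·5.1 = 13.1
S7: 1·16 + 1·5.4 = 21.4
Highest: S5 at 23.9.

S5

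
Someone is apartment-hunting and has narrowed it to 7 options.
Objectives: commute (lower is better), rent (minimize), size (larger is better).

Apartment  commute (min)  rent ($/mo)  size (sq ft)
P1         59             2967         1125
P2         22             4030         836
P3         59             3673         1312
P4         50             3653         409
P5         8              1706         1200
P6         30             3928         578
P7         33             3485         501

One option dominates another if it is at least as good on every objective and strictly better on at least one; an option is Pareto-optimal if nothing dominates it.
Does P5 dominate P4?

P5 vs P4: commute 8≤50, rent 1706≤3653, size 1200≥409 — P5 is at least as good on every objective with at least one strict improvement.

Yes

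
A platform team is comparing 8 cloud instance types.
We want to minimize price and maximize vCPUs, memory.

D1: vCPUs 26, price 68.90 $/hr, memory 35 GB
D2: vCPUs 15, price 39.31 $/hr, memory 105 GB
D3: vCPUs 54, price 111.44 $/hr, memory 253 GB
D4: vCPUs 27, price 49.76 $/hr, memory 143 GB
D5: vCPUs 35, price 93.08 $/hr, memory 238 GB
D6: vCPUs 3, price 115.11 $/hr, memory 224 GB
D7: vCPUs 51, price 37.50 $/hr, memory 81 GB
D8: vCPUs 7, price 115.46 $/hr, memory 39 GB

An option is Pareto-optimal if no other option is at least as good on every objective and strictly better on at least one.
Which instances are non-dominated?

D2, D3, D4, D5, D7

D1: dominated by D4 (vCPUs 27≥26, price 49.76≤68.90, memory 143≥35).
D2: not dominated.
D3: not dominated (best vCPUs).
D4: not dominated.
D5: not dominated.
D6: dominated by D3 (vCPUs 54≥3, price 111.44≤115.11, memory 253≥224).
D7: not dominated (best price).
D8: dominated by D2 (vCPUs 15≥7, price 39.31≤115.46, memory 105≥39).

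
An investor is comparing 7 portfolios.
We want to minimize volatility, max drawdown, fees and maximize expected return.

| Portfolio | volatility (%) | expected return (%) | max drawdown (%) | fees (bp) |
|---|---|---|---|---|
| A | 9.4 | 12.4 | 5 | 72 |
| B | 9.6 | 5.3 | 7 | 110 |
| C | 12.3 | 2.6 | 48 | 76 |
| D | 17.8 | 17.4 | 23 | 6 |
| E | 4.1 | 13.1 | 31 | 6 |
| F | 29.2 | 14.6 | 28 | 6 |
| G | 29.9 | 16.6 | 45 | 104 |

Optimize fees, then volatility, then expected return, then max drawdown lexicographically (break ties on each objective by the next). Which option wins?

First minimize fees: best is 6, kept {D, E, F}.
Then minimize volatility: best is 4.1, kept {E}.

E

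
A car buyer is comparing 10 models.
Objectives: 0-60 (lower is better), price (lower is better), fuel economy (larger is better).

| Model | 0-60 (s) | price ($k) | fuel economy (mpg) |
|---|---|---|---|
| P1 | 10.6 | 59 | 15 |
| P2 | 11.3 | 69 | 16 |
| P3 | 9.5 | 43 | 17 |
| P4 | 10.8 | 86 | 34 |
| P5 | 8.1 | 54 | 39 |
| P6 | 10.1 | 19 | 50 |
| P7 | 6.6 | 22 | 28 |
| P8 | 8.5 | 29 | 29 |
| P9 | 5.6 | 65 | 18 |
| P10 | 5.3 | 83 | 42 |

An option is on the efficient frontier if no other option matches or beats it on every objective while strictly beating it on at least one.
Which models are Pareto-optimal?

P5, P6, P7, P8, P9, P10

P1: dominated by P3 (0-60 9.5≤10.6, price 43≤59, fuel economy 17≥15).
P2: dominated by P3 (0-60 9.5≤11.3, price 43≤69, fuel economy 17≥16).
P3: dominated by P7 (0-60 6.6≤9.5, price 22≤43, fuel economy 28≥17).
P4: dominated by P5 (0-60 8.1≤10.8, price 54≤86, fuel economy 39≥34).
P5: not dominated.
P6: not dominated (best price).
P7: not dominated.
P8: not dominated.
P9: not dominated.
P10: not dominated (best 0-60).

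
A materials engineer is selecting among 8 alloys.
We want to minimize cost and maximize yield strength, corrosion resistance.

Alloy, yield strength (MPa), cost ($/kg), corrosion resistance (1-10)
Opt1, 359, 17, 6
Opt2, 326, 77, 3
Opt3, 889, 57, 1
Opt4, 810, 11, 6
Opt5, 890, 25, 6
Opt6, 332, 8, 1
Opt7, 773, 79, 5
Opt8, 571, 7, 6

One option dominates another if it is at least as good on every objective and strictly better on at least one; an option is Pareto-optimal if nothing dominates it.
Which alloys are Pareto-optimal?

Opt1: dominated by Opt4 (yield strength 810≥359, cost 11≤17, corrosion resistance 6≥6).
Opt2: dominated by Opt1 (yield strength 359≥326, cost 17≤77, corrosion resistance 6≥3).
Opt3: dominated by Opt5 (yield strength 890≥889, cost 25≤57, corrosion resistance 6≥1).
Opt4: not dominated.
Opt5: not dominated (best yield strength).
Opt6: dominated by Opt8 (yield strength 571≥332, cost 7≤8, corrosion resistance 6≥1).
Opt7: dominated by Opt4 (yield strength 810≥773, cost 11≤79, corrosion resistance 6≥5).
Opt8: not dominated (best cost).

Opt4, Opt5, Opt8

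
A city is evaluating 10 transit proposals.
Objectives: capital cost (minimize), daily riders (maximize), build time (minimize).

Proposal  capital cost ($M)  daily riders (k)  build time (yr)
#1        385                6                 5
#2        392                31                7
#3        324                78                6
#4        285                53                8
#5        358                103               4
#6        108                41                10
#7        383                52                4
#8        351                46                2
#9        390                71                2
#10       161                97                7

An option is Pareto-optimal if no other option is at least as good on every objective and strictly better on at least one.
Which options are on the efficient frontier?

#3, #5, #6, #8, #9, #10

#1: dominated by #5 (capital cost 358≤385, daily riders 103≥6, build time 4≤5).
#2: dominated by #3 (capital cost 324≤392, daily riders 78≥31, build time 6≤7).
#3: not dominated.
#4: dominated by #10 (capital cost 161≤285, daily riders 97≥53, build time 7≤8).
#5: not dominated (best daily riders).
#6: not dominated (best capital cost).
#7: dominated by #5 (capital cost 358≤383, daily riders 103≥52, build time 4≤4).
#8: not dominated.
#9: not dominated.
#10: not dominated.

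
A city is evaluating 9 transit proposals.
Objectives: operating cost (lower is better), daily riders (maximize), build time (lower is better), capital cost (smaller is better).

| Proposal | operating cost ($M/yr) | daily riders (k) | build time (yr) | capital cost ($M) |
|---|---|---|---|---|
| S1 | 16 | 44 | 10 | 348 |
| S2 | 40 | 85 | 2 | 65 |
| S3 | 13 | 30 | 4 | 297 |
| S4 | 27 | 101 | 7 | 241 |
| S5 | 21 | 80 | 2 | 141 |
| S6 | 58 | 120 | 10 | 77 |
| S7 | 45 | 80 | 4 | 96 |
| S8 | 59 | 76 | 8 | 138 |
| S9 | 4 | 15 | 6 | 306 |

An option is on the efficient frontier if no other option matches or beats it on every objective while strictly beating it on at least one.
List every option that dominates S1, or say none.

S2: worse on operating cost (40 vs 16).
S3: worse on daily riders (30 vs 44).
S4: worse on operating cost (27 vs 16).
S5: worse on operating cost (21 vs 16).
S6: worse on operating cost (58 vs 16).
S7: worse on operating cost (45 vs 16).
S8: worse on operating cost (59 vs 16).
S9: worse on daily riders (15 vs 44).
No option dominates S1.

none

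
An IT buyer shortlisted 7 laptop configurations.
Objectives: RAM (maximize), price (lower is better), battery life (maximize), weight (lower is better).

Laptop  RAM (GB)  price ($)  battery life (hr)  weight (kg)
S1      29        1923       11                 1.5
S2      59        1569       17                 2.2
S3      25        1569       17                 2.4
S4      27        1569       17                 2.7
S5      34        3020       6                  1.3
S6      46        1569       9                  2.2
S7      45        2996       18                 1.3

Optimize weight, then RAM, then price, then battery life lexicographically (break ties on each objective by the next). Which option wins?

First minimize weight: best is 1.3, kept {S5, S7}.
Then maximize RAM: best is 45, kept {S7}.

S7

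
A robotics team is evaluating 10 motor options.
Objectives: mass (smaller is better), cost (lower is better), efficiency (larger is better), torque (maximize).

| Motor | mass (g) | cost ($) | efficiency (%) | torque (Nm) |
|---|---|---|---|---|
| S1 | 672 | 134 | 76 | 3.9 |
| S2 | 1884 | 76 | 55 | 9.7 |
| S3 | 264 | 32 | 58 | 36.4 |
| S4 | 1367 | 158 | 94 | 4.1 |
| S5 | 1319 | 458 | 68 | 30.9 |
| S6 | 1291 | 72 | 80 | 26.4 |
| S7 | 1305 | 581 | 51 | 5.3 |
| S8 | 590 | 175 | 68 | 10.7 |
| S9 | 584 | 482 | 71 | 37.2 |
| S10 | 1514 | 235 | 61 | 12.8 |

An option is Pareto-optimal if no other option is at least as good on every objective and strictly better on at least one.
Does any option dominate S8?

No

S1: worse on mass (672 vs 590).
S2: worse on mass (1884 vs 590).
S3: worse on efficiency (58 vs 68).
S4: worse on mass (1367 vs 590).
S5: worse on mass (1319 vs 590).
S6: worse on mass (1291 vs 590).
S7: worse on mass (1305 vs 590).
S9: worse on cost (482 vs 175).
S10: worse on mass (1514 vs 590).
No option is at least as good as S8 on every objective and strictly better on one.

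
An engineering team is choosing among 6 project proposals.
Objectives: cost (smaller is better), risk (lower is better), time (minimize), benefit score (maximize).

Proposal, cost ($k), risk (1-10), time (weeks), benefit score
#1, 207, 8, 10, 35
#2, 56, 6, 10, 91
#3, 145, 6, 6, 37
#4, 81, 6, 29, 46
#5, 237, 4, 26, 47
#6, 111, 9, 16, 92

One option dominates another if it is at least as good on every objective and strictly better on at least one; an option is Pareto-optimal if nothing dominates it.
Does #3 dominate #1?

Yes

#3 vs #1: cost 145≤207, risk 6≤8, time 6≤10, benefit score 37≥35 — #3 is at least as good on every objective with at least one strict improvement.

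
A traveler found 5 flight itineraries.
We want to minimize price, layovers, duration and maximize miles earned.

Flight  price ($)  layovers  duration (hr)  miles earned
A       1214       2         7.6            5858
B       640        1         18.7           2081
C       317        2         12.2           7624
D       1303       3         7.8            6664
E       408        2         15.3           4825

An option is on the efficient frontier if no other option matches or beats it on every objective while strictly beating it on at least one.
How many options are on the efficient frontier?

A: not dominated (best duration).
B: not dominated (best layovers).
C: not dominated (best price).
D: not dominated.
E: dominated by C (price 317≤408, layovers 2≤2, duration 12.2≤15.3, miles earned 7624≥4825).
Pareto-optimal: A, B, C, D → 4.

4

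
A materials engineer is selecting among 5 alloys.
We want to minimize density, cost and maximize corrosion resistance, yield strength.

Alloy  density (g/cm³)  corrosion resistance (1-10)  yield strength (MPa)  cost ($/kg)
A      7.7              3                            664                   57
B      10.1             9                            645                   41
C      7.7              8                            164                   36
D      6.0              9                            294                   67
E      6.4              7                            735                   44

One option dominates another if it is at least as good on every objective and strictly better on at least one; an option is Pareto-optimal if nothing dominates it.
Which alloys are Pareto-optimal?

B, C, D, E

A: dominated by E (density 6.4≤7.7, corrosion resistance 7≥3, yield strength 735≥664, cost 44≤57).
B: not dominated.
C: not dominated (best cost).
D: not dominated (best density).
E: not dominated (best yield strength).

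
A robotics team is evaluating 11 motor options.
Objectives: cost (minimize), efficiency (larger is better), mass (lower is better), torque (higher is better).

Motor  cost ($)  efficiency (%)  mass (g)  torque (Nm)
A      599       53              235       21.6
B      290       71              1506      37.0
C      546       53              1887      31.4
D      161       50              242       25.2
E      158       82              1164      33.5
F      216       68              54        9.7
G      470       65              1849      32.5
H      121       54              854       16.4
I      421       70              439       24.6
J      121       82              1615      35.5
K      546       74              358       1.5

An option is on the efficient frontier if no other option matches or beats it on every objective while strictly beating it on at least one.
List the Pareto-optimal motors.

A: not dominated.
B: not dominated (best torque).
C: dominated by B (cost 290≤546, efficiency 71≥53, mass 1506≤1887, torque 37.0≥31.4).
D: not dominated.
E: not dominated.
F: not dominated (best mass).
G: dominated by B (cost 290≤470, efficiency 71≥65, mass 1506≤1849, torque 37.0≥32.5).
H: not dominated.
I: not dominated.
J: not dominated.
K: not dominated.

A, B, D, E, F, H, I, J, K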